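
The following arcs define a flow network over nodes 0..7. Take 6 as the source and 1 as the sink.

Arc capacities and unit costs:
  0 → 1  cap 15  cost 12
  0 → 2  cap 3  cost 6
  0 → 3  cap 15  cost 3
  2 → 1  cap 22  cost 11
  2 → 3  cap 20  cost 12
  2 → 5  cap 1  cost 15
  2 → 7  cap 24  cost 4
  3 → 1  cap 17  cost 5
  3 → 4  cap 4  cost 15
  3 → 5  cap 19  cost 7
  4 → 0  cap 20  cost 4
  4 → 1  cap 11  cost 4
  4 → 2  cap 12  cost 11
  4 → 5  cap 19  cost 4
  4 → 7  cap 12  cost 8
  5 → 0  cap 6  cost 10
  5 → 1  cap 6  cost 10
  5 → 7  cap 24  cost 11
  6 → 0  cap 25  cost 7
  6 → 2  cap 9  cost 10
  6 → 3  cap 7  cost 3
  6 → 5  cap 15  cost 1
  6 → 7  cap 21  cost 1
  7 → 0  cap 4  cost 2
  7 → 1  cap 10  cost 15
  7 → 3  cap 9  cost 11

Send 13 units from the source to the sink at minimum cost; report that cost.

Minimum cost for 13 units: 122

shortest-cost path #1: 6→3→1 push 7 @ unit cost 8 (adds 56)
shortest-cost path #2: 6→7→0→3→1 push 4 @ unit cost 11 (adds 44)
shortest-cost path #3: 6→5→1 push 2 @ unit cost 11 (adds 22)
total cost = 122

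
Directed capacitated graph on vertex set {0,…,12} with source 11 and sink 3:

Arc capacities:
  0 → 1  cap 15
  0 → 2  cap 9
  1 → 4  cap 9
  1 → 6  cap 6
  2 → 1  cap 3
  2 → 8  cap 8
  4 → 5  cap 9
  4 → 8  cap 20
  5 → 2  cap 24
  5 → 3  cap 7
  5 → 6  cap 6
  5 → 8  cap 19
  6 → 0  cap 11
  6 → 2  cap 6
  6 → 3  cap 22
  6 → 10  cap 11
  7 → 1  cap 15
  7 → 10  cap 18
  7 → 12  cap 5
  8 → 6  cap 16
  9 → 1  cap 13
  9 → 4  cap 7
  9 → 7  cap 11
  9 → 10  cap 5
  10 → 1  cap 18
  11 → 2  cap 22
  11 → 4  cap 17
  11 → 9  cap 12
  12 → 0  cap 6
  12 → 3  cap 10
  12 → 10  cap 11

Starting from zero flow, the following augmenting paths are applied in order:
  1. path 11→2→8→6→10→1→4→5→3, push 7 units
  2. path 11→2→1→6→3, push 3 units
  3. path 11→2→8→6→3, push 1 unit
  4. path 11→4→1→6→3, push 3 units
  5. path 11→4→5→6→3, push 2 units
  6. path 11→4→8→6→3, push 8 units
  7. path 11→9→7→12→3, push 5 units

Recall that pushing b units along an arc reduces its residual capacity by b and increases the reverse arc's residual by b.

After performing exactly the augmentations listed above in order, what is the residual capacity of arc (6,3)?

after path 1 (11→2→8→6→10→1→4→5→3, push 7): res(6,3)=22
after path 2 (11→2→1→6→3, push 3): res(6,3)=19
after path 3 (11→2→8→6→3, push 1): res(6,3)=18
after path 4 (11→4→1→6→3, push 3): res(6,3)=15
after path 5 (11→4→5→6→3, push 2): res(6,3)=13
after path 6 (11→4→8→6→3, push 8): res(6,3)=5
after path 7 (11→9→7→12→3, push 5): res(6,3)=5

Residual capacity of (6,3): 5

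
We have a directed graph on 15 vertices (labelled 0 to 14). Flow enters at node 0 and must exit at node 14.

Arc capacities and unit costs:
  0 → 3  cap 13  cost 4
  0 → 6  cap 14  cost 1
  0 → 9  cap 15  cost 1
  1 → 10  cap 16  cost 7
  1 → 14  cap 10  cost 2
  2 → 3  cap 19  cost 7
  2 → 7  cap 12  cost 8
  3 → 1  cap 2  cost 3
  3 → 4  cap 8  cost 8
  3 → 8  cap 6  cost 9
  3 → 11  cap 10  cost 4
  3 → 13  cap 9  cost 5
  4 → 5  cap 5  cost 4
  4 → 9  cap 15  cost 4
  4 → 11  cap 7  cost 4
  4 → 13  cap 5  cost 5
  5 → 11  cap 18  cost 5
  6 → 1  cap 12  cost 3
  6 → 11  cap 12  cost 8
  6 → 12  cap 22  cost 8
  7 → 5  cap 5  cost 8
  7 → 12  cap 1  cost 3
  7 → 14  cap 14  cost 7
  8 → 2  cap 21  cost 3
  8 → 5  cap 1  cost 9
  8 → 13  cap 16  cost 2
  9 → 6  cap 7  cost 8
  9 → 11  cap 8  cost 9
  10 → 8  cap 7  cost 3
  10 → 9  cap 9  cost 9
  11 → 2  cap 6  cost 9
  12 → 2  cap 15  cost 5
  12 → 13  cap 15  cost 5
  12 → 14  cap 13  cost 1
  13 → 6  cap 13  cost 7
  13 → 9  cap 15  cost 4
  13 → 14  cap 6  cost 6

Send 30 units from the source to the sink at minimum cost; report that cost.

shortest-cost path #1: 0→6→1→14 push 10 @ unit cost 6 (adds 60)
shortest-cost path #2: 0→6→12→14 push 4 @ unit cost 10 (adds 40)
shortest-cost path #3: 0→3→1→6→12→14 push 2 @ unit cost 13 (adds 26)
shortest-cost path #4: 0→3→13→14 push 6 @ unit cost 15 (adds 90)
shortest-cost path #5: 0→9→6→12→14 push 7 @ unit cost 18 (adds 126)
shortest-cost path #6: 0→3→8→2→7→14 push 1 @ unit cost 31 (adds 31)
total cost = 373

Minimum cost for 30 units: 373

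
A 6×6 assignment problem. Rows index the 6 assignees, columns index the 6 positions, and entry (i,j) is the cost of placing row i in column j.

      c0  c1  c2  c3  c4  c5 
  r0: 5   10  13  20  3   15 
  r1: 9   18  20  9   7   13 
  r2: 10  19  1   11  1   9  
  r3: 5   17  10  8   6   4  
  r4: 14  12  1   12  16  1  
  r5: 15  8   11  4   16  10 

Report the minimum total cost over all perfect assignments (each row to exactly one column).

Minimum assignment cost: 27

optimal assignment: row0→col4 (cost 3), row1→col3 (cost 9), row2→col2 (cost 1), row3→col0 (cost 5), row4→col5 (cost 1), row5→col1 (cost 8)
total = 3 + 9 + 1 + 5 + 1 + 8 = 27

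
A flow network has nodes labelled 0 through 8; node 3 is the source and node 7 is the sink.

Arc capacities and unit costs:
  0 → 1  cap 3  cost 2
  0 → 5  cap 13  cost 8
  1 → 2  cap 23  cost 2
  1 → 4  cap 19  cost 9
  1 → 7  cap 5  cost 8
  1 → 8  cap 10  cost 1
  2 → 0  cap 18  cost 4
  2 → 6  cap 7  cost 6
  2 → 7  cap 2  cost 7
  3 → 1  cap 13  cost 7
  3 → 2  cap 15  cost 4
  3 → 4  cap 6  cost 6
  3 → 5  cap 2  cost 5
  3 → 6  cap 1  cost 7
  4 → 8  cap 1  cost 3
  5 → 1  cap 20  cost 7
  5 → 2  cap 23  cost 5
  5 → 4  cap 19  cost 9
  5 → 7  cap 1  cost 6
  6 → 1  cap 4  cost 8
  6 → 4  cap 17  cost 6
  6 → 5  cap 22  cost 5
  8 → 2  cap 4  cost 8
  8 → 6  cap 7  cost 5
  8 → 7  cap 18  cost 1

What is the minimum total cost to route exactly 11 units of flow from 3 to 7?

Minimum cost for 11 units: 100

shortest-cost path #1: 3→1→8→7 push 10 @ unit cost 9 (adds 90)
shortest-cost path #2: 3→4→8→7 push 1 @ unit cost 10 (adds 10)
total cost = 100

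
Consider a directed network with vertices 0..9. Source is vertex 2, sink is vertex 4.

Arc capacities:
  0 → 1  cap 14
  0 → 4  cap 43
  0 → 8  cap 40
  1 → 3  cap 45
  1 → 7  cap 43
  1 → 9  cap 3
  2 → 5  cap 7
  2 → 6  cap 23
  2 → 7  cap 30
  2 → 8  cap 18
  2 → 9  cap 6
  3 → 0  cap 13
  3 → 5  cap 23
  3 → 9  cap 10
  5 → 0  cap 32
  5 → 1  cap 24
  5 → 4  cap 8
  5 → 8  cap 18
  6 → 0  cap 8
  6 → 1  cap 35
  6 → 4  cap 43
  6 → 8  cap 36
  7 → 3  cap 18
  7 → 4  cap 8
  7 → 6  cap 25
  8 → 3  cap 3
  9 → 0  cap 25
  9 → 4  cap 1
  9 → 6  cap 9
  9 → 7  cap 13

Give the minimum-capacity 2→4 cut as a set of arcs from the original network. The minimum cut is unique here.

augment #1: 2→5→4 push 7
augment #2: 2→6→4 push 23
augment #3: 2→7→4 push 8
augment #4: 2→9→4 push 1
augment #5: 2→7→6→4 push 20
augment #6: 2→9→0→4 push 5
augment #7: 2→7→3→0→4 push 2
augment #8: 2→8→3→0→4 push 3
max flow = 69; residual-reachable set from 2 gives S-side
cut edges (S→T): {(2,5), (2,6), (2,7), (2,9), (8,3)} total cap 69

Min-cut arcs: {(2,5), (2,6), (2,7), (2,9), (8,3)} (total capacity 69)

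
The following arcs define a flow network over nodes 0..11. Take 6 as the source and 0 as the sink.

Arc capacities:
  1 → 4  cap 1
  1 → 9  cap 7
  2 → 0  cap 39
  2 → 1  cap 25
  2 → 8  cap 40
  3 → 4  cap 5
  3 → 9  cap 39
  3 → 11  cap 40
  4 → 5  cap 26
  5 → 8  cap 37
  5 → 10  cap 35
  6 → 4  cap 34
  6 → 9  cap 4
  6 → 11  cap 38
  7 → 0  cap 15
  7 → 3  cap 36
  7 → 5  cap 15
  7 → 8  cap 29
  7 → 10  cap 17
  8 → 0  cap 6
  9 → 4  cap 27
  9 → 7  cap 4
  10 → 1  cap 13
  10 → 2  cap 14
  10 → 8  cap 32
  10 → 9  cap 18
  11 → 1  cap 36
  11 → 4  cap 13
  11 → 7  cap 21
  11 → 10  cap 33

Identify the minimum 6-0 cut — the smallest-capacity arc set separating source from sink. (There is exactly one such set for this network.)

Min-cut arcs: {(7,0), (8,0), (10,2)} (total capacity 35)

augment #1: 6→9→7→0 push 4
augment #2: 6→11→7→0 push 11
augment #3: 6→4→5→8→0 push 6
augment #4: 6→11→10→2→0 push 14
max flow = 35; residual-reachable set from 6 gives S-side
cut edges (S→T): {(7,0), (8,0), (10,2)} total cap 35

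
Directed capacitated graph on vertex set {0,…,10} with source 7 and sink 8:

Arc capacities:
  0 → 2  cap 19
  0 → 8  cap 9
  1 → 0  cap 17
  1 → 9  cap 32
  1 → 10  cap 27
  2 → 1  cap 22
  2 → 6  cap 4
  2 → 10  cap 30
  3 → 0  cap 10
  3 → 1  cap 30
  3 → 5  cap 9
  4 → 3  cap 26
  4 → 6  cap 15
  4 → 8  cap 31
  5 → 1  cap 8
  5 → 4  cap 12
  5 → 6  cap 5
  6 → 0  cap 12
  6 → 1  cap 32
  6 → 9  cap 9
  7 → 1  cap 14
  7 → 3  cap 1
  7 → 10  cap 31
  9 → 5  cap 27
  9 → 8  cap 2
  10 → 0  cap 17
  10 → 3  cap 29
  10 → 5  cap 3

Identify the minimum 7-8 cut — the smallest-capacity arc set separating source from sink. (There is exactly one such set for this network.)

Min-cut arcs: {(0,8), (5,4), (9,8)} (total capacity 23)

augment #1: 7→1→0→8 push 9
augment #2: 7→1→9→8 push 2
augment #3: 7→3→5→4→8 push 1
augment #4: 7→10→5→4→8 push 3
augment #5: 7→1→9→5→4→8 push 3
augment #6: 7→10→3→5→4→8 push 5
max flow = 23; residual-reachable set from 7 gives S-side
cut edges (S→T): {(0,8), (5,4), (9,8)} total cap 23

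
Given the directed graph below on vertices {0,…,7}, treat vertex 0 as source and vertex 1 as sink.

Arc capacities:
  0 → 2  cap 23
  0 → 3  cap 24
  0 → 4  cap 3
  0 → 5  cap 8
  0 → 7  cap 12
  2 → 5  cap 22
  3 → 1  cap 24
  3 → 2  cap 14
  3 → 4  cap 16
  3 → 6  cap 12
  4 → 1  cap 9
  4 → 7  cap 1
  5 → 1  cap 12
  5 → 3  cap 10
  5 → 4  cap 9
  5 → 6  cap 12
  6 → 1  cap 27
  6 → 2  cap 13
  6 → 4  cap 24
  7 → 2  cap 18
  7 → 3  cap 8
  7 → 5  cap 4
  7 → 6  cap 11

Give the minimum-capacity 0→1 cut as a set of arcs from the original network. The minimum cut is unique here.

augment #1: 0→3→1 push 24
augment #2: 0→4→1 push 3
augment #3: 0→5→1 push 8
augment #4: 0→2→5→1 push 4
augment #5: 0→7→6→1 push 11
augment #6: 0→2→5→4→1 push 6
augment #7: 0→2→5→6→1 push 12
augment #8: 0→7→3→6→1 push 1
max flow = 69; residual-reachable set from 0 gives S-side
cut edges (S→T): {(0,3), (0,4), (0,5), (0,7), (2,5)} total cap 69

Min-cut arcs: {(0,3), (0,4), (0,5), (0,7), (2,5)} (total capacity 69)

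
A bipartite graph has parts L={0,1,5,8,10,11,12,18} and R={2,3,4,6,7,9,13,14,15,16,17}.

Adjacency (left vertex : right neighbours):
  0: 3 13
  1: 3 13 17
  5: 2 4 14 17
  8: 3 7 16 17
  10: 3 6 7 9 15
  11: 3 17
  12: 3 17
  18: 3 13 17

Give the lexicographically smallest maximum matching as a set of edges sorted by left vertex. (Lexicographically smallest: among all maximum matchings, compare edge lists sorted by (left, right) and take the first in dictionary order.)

Lex-smallest maximum matching: {(0,3), (1,13), (5,2), (8,7), (10,6), (11,17)}

|M| = 6 (so the lex-smallest maximum matching has 6 edges)
process left vertices in ascending order; for each, take the smallest-labelled available neighbour that still permits 6 edges overall, or leave it unmatched if none does
lex-smallest matching: {0-3, 1-13, 5-2, 8-7, 10-6, 11-17}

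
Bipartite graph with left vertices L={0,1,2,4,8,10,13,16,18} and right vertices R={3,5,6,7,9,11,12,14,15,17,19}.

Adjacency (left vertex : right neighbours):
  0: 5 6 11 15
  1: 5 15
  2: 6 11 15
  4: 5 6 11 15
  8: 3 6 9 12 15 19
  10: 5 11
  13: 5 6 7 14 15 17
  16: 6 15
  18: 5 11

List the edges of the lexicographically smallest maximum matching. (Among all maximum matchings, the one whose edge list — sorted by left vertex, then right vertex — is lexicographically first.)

|M| = 6 (so the lex-smallest maximum matching has 6 edges)
process left vertices in ascending order; for each, take the smallest-labelled available neighbour that still permits 6 edges overall, or leave it unmatched if none does
lex-smallest matching: {0-5, 1-15, 2-6, 4-11, 8-3, 13-7}

Lex-smallest maximum matching: {(0,5), (1,15), (2,6), (4,11), (8,3), (13,7)}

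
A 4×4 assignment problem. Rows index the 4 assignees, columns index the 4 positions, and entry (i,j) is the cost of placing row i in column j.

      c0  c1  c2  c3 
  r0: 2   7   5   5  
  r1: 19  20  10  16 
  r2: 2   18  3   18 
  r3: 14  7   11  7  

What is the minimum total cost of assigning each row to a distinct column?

Minimum assignment cost: 24

optimal assignment: row0→col3 (cost 5), row1→col2 (cost 10), row2→col0 (cost 2), row3→col1 (cost 7)
total = 5 + 10 + 2 + 7 = 24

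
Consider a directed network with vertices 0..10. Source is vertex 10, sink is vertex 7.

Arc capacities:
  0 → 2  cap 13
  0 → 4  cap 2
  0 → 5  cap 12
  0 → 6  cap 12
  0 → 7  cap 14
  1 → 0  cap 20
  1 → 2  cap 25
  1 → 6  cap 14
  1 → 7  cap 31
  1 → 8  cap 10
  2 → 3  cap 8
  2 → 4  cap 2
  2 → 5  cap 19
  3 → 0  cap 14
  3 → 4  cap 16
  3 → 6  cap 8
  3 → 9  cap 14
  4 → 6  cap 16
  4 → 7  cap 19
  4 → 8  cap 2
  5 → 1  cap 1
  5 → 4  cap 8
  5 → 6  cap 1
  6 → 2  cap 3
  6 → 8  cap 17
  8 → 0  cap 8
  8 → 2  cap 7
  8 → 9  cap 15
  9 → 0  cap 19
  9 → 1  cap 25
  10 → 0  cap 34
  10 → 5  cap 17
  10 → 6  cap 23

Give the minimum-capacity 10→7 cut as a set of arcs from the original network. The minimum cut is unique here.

augment #1: 10→0→7 push 14
augment #2: 10→0→4→7 push 2
augment #3: 10→5→1→7 push 1
augment #4: 10→5→4→7 push 8
augment #5: 10→0→2→4→7 push 2
augment #6: 10→0→2→3→4→7 push 7
augment #7: 10→6→8→9→1→7 push 15
augment #8: 10→0→2→3→9→1→7 push 1
max flow = 50; residual-reachable set from 10 gives S-side
cut edges (S→T): {(0,4), (0,7), (2,3), (2,4), (5,1), (5,4), (8,9)} total cap 50

Min-cut arcs: {(0,4), (0,7), (2,3), (2,4), (5,1), (5,4), (8,9)} (total capacity 50)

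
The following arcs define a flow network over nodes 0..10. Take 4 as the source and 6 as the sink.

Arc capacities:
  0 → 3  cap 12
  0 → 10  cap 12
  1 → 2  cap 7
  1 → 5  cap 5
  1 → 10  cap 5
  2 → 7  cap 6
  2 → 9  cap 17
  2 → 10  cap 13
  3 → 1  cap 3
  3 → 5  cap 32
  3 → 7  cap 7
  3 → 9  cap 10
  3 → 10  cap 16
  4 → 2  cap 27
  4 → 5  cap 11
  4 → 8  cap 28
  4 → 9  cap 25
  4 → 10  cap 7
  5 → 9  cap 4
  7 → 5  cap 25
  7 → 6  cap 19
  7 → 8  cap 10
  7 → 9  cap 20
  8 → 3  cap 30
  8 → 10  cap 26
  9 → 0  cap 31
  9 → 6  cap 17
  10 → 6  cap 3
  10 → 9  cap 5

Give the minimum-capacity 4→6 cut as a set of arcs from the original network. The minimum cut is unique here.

Min-cut arcs: {(2,7), (3,7), (9,6), (10,6)} (total capacity 33)

augment #1: 4→9→6 push 17
augment #2: 4→10→6 push 3
augment #3: 4→2→7→6 push 6
augment #4: 4→8→3→7→6 push 7
max flow = 33; residual-reachable set from 4 gives S-side
cut edges (S→T): {(2,7), (3,7), (9,6), (10,6)} total cap 33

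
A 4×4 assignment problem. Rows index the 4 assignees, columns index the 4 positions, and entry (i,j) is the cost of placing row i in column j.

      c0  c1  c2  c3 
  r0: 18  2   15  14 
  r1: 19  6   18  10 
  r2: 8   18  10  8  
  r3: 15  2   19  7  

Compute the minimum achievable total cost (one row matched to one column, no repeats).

one of 2 optimal assignments: row0→col1 (cost 2), row1→col2 (cost 18), row2→col0 (cost 8), row3→col3 (cost 7)
total = 2 + 18 + 8 + 7 = 35

Minimum assignment cost: 35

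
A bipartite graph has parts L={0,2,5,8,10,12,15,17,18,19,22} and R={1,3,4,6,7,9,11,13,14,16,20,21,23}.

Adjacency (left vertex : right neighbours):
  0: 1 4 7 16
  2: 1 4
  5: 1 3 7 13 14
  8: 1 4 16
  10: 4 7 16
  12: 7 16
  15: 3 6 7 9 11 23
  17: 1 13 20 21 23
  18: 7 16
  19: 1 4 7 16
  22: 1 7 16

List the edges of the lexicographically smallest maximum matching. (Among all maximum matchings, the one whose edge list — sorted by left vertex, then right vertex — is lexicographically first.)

|M| = 7 (so the lex-smallest maximum matching has 7 edges)
process left vertices in ascending order; for each, take the smallest-labelled available neighbour that still permits 7 edges overall, or leave it unmatched if none does
lex-smallest matching: {0-1, 2-4, 5-3, 8-16, 10-7, 15-6, 17-13}

Lex-smallest maximum matching: {(0,1), (2,4), (5,3), (8,16), (10,7), (15,6), (17,13)}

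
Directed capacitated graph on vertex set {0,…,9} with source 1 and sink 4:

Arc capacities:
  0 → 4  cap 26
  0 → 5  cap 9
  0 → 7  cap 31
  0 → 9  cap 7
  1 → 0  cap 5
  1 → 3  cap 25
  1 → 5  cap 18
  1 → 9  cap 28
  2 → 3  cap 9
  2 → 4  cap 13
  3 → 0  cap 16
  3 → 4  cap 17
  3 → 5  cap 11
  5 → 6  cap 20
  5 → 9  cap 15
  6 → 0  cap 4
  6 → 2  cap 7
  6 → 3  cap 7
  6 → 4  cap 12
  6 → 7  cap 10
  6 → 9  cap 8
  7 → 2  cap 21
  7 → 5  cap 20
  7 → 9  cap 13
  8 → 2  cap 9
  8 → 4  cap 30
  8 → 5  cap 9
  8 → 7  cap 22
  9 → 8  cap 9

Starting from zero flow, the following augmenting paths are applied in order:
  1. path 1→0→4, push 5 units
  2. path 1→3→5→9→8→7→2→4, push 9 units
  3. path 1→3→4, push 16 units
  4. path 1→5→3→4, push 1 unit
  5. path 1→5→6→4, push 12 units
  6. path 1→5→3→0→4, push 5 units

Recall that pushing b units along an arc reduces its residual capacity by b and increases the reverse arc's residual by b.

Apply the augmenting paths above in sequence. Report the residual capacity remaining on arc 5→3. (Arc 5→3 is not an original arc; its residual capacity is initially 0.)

Residual capacity of (5,3): 3

after path 1 (1→0→4, push 5): res(5,3)=0
after path 2 (1→3→5→9→8→7→2→4, push 9): res(5,3)=9
after path 3 (1→3→4, push 16): res(5,3)=9
after path 4 (1→5→3→4, push 1): res(5,3)=8
after path 5 (1→5→6→4, push 12): res(5,3)=8
after path 6 (1→5→3→0→4, push 5): res(5,3)=3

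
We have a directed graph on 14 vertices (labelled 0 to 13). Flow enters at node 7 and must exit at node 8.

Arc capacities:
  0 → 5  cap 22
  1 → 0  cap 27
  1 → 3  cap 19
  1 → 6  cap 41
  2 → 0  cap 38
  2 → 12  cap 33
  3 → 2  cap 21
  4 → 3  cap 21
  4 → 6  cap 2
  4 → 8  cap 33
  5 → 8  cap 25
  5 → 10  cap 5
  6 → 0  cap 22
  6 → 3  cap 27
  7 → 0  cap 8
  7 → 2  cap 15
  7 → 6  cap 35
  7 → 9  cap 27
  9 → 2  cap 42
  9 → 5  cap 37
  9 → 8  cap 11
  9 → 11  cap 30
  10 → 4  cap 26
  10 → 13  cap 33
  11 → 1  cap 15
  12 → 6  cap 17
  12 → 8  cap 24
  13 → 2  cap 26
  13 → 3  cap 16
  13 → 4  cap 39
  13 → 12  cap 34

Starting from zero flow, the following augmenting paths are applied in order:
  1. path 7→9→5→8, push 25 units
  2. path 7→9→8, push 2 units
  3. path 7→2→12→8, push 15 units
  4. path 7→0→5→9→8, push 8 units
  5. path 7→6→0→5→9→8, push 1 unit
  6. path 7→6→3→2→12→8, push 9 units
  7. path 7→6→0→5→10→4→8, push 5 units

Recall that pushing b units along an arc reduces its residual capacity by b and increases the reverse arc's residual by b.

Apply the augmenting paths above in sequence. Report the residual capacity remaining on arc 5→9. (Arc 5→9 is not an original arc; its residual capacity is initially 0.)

Residual capacity of (5,9): 16

after path 1 (7→9→5→8, push 25): res(5,9)=25
after path 2 (7→9→8, push 2): res(5,9)=25
after path 3 (7→2→12→8, push 15): res(5,9)=25
after path 4 (7→0→5→9→8, push 8): res(5,9)=17
after path 5 (7→6→0→5→9→8, push 1): res(5,9)=16
after path 6 (7→6→3→2→12→8, push 9): res(5,9)=16
after path 7 (7→6→0→5→10→4→8, push 5): res(5,9)=16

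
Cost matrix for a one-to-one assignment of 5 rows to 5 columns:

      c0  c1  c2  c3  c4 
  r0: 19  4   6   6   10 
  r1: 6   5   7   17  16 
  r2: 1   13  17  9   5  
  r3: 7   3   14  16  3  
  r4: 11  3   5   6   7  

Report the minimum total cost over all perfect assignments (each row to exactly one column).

Minimum assignment cost: 20

one of 2 optimal assignments: row0→col3 (cost 6), row1→col1 (cost 5), row2→col0 (cost 1), row3→col4 (cost 3), row4→col2 (cost 5)
total = 6 + 5 + 1 + 3 + 5 = 20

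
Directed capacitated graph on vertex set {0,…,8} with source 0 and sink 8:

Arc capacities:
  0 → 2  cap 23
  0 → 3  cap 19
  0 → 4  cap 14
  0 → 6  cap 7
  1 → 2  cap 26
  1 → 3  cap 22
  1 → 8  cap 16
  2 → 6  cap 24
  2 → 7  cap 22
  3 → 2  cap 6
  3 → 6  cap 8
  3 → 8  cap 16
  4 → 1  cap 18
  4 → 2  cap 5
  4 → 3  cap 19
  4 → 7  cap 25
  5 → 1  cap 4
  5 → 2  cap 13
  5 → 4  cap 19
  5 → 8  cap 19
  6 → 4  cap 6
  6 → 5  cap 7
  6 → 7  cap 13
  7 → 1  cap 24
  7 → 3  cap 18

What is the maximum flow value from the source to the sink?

Maximum flow value: 39

augment #1: 0→3→8 bottleneck 16, total now 16
augment #2: 0→4→1→8 bottleneck 14, total now 30
augment #3: 0→6→5→8 bottleneck 7, total now 37
augment #4: 0→2→7→1→8 bottleneck 2, total now 39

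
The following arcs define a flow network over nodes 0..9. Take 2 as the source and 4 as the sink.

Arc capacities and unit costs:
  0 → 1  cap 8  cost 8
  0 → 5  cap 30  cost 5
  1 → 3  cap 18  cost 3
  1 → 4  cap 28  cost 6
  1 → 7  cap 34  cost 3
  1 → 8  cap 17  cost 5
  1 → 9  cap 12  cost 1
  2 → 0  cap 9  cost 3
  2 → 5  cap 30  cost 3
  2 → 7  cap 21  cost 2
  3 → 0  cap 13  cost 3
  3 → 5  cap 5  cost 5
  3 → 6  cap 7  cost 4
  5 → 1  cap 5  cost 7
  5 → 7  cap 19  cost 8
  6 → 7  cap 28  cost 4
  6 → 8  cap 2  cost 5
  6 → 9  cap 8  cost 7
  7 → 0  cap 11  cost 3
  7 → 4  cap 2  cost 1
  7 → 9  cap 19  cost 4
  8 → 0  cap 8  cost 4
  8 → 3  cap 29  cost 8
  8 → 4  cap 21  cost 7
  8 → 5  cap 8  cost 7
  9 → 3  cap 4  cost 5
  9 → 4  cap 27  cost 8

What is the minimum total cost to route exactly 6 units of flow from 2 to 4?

Minimum cost for 6 units: 62

shortest-cost path #1: 2→7→4 push 2 @ unit cost 3 (adds 6)
shortest-cost path #2: 2→7→9→4 push 4 @ unit cost 14 (adds 56)
total cost = 62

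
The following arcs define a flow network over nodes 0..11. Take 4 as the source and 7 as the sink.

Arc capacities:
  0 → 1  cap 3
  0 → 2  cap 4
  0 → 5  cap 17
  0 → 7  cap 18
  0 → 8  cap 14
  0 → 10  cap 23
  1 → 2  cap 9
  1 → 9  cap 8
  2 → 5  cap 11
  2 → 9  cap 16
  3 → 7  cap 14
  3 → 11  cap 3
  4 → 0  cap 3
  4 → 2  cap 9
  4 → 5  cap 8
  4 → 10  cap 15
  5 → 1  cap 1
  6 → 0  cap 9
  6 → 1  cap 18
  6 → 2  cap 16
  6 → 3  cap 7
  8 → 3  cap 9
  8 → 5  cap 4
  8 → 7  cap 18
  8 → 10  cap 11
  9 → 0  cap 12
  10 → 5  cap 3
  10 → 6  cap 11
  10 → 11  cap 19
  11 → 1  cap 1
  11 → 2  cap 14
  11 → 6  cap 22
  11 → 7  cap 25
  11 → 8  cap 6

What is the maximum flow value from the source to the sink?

Maximum flow value: 28

augment #1: 4→0→7 bottleneck 3, total now 3
augment #2: 4→10→11→7 bottleneck 15, total now 18
augment #3: 4→2→9→0→7 bottleneck 9, total now 27
augment #4: 4→5→1→9→0→7 bottleneck 1, total now 28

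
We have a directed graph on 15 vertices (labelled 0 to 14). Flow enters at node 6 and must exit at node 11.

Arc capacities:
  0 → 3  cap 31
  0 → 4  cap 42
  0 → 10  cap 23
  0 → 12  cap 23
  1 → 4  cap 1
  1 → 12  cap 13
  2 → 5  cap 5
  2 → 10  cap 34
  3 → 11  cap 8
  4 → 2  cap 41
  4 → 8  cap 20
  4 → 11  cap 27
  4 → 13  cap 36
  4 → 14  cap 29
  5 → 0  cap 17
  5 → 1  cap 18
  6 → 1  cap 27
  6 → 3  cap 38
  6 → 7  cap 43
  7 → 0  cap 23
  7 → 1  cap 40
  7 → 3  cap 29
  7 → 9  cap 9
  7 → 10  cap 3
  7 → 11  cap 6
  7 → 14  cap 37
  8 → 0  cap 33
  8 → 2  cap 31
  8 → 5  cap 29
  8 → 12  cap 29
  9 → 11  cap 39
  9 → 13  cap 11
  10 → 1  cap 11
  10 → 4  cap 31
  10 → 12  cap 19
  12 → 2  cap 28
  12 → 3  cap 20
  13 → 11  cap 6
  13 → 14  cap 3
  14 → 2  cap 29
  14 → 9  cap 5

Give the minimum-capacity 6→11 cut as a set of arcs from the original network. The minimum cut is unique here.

augment #1: 6→3→11 push 8
augment #2: 6→7→11 push 6
augment #3: 6→1→4→11 push 1
augment #4: 6→7→9→11 push 9
augment #5: 6→7→0→4→11 push 23
augment #6: 6→7→10→4→11 push 3
augment #7: 6→7→14→9→11 push 2
augment #8: 6→1→12→2→10→4→13→11 push 6
augment #9: 6→1→12→2→10→4→14→9→11 push 3
max flow = 61; residual-reachable set from 6 gives S-side
cut edges (S→T): {(3,11), (4,11), (7,9), (7,11), (13,11), (14,9)} total cap 61

Min-cut arcs: {(3,11), (4,11), (7,9), (7,11), (13,11), (14,9)} (total capacity 61)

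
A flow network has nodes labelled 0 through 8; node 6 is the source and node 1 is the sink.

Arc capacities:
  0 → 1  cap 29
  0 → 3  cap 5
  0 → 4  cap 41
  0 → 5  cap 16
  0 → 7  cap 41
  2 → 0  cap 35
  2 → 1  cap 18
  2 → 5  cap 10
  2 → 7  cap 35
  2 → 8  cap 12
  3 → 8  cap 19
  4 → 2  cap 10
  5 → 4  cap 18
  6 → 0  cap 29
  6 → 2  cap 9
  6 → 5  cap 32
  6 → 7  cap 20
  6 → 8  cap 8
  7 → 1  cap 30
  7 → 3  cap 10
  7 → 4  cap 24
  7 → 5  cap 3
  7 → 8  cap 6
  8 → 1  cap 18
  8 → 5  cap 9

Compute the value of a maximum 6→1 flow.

augment #1: 6→0→1 bottleneck 29, total now 29
augment #2: 6→2→1 bottleneck 9, total now 38
augment #3: 6→7→1 bottleneck 20, total now 58
augment #4: 6→8→1 bottleneck 8, total now 66
augment #5: 6→5→4→2→1 bottleneck 9, total now 75
augment #6: 6→5→4→2→7→1 bottleneck 1, total now 76

Maximum flow value: 76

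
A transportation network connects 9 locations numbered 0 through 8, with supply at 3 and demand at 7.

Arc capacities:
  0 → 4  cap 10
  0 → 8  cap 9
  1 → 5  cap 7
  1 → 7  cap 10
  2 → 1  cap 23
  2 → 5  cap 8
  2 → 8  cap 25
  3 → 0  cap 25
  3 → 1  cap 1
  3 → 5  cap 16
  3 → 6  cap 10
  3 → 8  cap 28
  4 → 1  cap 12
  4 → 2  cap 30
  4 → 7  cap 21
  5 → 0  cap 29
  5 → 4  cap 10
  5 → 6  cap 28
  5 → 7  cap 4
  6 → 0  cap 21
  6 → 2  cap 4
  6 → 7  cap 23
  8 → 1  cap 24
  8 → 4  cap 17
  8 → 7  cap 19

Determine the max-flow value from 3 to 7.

Maximum flow value: 74

augment #1: 3→1→7 bottleneck 1, total now 1
augment #2: 3→5→7 bottleneck 4, total now 5
augment #3: 3→6→7 bottleneck 10, total now 15
augment #4: 3→8→7 bottleneck 19, total now 34
augment #5: 3→0→4→7 bottleneck 10, total now 44
augment #6: 3→5→4→7 bottleneck 10, total now 54
augment #7: 3→5→6→7 bottleneck 2, total now 56
augment #8: 3→8→1→7 bottleneck 9, total now 65
augment #9: 3→0→8→4→7 bottleneck 1, total now 66
augment #10: 3→0→8→1→5→6→7 bottleneck 7, total now 73
augment #11: 3→0→8→4→5→6→7 bottleneck 1, total now 74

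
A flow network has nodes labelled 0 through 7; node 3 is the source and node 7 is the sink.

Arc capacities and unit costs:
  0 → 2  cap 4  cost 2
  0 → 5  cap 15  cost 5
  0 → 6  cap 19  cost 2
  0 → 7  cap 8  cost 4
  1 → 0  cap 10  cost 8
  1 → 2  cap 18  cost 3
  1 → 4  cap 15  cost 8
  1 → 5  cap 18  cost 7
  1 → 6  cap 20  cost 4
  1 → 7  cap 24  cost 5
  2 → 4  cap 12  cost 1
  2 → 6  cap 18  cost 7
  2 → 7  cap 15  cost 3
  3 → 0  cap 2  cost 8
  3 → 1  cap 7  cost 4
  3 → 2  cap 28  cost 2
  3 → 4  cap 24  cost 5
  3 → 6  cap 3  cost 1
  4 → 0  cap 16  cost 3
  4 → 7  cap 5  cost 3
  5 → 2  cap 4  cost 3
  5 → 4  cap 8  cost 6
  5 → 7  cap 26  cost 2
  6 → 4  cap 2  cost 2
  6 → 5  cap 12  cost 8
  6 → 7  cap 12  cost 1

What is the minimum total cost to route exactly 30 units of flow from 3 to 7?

shortest-cost path #1: 3→6→7 push 3 @ unit cost 2 (adds 6)
shortest-cost path #2: 3→2→7 push 15 @ unit cost 5 (adds 75)
shortest-cost path #3: 3→2→4→7 push 5 @ unit cost 6 (adds 30)
shortest-cost path #4: 3→1→7 push 7 @ unit cost 9 (adds 63)
total cost = 174

Minimum cost for 30 units: 174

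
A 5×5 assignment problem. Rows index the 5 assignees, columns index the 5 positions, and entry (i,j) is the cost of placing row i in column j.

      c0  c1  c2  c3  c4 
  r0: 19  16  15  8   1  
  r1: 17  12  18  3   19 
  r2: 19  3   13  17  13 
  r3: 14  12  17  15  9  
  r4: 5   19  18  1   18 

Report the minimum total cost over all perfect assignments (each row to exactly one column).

optimal assignment: row0→col4 (cost 1), row1→col3 (cost 3), row2→col1 (cost 3), row3→col2 (cost 17), row4→col0 (cost 5)
total = 1 + 3 + 3 + 17 + 5 = 29

Minimum assignment cost: 29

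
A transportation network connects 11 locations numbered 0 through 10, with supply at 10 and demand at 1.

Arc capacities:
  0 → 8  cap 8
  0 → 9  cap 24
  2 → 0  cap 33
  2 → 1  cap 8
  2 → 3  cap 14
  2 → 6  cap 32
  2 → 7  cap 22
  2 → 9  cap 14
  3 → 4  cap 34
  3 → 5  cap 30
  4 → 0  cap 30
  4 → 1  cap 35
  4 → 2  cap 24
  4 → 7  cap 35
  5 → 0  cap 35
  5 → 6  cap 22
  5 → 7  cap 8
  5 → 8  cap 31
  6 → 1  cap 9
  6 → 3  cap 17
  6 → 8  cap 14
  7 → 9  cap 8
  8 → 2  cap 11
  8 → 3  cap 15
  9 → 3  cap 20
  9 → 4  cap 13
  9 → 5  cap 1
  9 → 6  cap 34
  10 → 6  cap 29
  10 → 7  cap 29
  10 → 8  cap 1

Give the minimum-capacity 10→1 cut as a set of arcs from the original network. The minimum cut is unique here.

augment #1: 10→6→1 push 9
augment #2: 10→8→2→1 push 1
augment #3: 10→6→3→4→1 push 17
augment #4: 10→6→8→2→1 push 3
augment #5: 10→7→9→4→1 push 8
max flow = 38; residual-reachable set from 10 gives S-side
cut edges (S→T): {(7,9), (10,6), (10,8)} total cap 38

Min-cut arcs: {(7,9), (10,6), (10,8)} (total capacity 38)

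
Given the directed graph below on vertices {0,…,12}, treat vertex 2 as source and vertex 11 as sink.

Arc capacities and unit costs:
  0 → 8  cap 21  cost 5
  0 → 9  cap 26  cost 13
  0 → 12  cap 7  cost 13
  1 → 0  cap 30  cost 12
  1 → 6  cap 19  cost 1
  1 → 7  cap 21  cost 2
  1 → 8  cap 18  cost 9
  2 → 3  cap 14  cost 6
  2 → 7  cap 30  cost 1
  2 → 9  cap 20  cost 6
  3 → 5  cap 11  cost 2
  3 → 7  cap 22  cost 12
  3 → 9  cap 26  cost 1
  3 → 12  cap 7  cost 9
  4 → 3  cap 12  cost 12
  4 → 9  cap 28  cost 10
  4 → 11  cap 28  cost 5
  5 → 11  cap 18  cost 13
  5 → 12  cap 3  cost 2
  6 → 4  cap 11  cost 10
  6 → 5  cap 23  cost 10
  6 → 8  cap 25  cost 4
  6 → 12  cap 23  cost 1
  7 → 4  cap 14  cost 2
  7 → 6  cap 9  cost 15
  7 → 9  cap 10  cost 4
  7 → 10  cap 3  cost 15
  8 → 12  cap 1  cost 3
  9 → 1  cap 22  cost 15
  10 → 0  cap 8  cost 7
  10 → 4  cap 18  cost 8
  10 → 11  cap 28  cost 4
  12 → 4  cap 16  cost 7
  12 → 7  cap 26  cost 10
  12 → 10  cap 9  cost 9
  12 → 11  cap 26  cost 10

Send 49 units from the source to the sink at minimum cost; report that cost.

shortest-cost path #1: 2→7→4→11 push 14 @ unit cost 8 (adds 112)
shortest-cost path #2: 2→7→10→11 push 3 @ unit cost 20 (adds 60)
shortest-cost path #3: 2→3→5→12→11 push 3 @ unit cost 20 (adds 60)
shortest-cost path #4: 2→3→5→11 push 8 @ unit cost 21 (adds 168)
shortest-cost path #5: 2→3→12→11 push 3 @ unit cost 25 (adds 75)
shortest-cost path #6: 2→7→6→12→11 push 9 @ unit cost 27 (adds 243)
shortest-cost path #7: 2→7→9→1→6→12→11 push 4 @ unit cost 32 (adds 128)
shortest-cost path #8: 2→9→1→6→12→11 push 5 @ unit cost 33 (adds 165)
total cost = 1011

Minimum cost for 49 units: 1011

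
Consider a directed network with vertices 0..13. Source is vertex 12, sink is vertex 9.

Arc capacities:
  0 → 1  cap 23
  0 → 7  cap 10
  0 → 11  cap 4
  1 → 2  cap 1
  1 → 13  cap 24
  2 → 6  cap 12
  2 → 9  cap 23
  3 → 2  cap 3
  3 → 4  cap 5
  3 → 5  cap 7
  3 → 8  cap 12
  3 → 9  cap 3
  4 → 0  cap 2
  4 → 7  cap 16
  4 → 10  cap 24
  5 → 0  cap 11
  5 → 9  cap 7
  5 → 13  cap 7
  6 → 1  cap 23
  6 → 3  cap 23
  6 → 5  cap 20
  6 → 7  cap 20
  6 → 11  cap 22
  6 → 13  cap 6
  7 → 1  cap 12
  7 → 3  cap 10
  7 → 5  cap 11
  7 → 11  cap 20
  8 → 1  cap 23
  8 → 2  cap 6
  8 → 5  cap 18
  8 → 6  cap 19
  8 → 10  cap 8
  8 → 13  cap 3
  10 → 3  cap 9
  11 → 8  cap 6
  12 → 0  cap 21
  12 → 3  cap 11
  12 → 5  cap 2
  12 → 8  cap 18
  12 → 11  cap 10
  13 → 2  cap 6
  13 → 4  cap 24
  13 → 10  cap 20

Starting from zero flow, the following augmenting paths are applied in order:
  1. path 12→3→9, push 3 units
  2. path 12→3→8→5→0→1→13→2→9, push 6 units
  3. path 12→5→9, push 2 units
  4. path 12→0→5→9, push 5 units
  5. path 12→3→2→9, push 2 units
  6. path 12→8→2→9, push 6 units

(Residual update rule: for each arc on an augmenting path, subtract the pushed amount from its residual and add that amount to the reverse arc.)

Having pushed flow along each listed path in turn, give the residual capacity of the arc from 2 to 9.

after path 1 (12→3→9, push 3): res(2,9)=23
after path 2 (12→3→8→5→0→1→13→2→9, push 6): res(2,9)=17
after path 3 (12→5→9, push 2): res(2,9)=17
after path 4 (12→0→5→9, push 5): res(2,9)=17
after path 5 (12→3→2→9, push 2): res(2,9)=15
after path 6 (12→8→2→9, push 6): res(2,9)=9

Residual capacity of (2,9): 9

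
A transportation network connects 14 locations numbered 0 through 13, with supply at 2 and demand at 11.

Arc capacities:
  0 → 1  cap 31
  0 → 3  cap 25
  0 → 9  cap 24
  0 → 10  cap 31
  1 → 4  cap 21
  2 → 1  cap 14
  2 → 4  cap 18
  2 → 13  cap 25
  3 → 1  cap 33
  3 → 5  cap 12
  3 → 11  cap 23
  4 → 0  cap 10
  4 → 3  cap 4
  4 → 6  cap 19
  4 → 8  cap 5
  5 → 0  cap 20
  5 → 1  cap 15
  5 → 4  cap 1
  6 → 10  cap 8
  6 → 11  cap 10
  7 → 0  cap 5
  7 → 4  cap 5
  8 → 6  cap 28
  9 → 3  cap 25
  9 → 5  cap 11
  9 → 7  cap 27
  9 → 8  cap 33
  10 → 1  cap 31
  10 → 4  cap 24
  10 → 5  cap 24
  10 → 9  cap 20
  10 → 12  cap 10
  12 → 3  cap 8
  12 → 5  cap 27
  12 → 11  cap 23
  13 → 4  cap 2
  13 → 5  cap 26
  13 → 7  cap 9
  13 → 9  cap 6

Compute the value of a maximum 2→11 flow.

Maximum flow value: 43

augment #1: 2→4→3→11 bottleneck 4, total now 4
augment #2: 2→4→6→11 bottleneck 10, total now 14
augment #3: 2→4→0→3→11 bottleneck 4, total now 18
augment #4: 2→13→9→3→11 bottleneck 6, total now 24
augment #5: 2→1→4→0→3→11 bottleneck 6, total now 30
augment #6: 2→13→5→0→3→11 bottleneck 3, total now 33
augment #7: 2→1→4→6→10→12→11 bottleneck 8, total now 41
augment #8: 2→13→5→0→10→12→11 bottleneck 2, total now 43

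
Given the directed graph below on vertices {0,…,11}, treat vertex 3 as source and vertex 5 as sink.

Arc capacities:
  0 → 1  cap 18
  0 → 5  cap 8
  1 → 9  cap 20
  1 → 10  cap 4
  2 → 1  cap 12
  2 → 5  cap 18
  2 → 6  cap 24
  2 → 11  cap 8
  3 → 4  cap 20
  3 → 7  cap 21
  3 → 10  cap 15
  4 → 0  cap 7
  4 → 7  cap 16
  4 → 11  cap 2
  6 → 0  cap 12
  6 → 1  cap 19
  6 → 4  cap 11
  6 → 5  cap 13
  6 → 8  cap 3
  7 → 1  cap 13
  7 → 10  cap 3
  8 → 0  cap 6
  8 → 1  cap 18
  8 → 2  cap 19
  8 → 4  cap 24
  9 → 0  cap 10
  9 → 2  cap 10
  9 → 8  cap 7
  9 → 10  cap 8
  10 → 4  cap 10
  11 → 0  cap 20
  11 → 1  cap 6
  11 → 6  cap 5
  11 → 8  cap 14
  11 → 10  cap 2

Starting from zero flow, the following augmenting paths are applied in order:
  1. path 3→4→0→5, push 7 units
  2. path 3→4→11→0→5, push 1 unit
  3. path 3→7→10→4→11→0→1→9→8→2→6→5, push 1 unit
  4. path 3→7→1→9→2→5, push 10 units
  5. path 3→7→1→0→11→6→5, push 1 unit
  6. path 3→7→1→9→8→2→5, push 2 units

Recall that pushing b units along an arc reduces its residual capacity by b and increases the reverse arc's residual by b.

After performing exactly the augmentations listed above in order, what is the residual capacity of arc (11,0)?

after path 1 (3→4→0→5, push 7): res(11,0)=20
after path 2 (3→4→11→0→5, push 1): res(11,0)=19
after path 3 (3→7→10→4→11→0→1→9→8→2→6→5, push 1): res(11,0)=18
after path 4 (3→7→1→9→2→5, push 10): res(11,0)=18
after path 5 (3→7→1→0→11→6→5, push 1): res(11,0)=19
after path 6 (3→7→1→9→8→2→5, push 2): res(11,0)=19

Residual capacity of (11,0): 19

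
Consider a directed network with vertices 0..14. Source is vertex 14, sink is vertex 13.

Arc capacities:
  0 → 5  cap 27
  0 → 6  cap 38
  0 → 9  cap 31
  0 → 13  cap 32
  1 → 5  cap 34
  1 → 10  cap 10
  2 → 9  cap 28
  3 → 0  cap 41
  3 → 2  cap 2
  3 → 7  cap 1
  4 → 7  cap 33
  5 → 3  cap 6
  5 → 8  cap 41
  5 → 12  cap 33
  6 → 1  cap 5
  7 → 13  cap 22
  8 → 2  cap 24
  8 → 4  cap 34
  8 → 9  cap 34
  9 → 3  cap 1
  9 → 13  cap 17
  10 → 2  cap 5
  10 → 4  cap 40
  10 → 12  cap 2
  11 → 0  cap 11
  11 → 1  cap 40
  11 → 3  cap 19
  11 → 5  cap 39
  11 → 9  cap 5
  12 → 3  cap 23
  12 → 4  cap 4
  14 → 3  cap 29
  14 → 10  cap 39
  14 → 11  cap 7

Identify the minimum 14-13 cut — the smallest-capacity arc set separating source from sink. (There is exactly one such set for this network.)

Min-cut arcs: {(7,13), (10,2), (10,12), (14,3), (14,11)} (total capacity 65)

augment #1: 14→3→0→13 push 29
augment #2: 14→11→0→13 push 3
augment #3: 14→11→9→13 push 4
augment #4: 14→10→2→9→13 push 5
augment #5: 14→10→4→7→13 push 22
augment #6: 14→10→12→3→0→9→13 push 2
max flow = 65; residual-reachable set from 14 gives S-side
cut edges (S→T): {(7,13), (10,2), (10,12), (14,3), (14,11)} total cap 65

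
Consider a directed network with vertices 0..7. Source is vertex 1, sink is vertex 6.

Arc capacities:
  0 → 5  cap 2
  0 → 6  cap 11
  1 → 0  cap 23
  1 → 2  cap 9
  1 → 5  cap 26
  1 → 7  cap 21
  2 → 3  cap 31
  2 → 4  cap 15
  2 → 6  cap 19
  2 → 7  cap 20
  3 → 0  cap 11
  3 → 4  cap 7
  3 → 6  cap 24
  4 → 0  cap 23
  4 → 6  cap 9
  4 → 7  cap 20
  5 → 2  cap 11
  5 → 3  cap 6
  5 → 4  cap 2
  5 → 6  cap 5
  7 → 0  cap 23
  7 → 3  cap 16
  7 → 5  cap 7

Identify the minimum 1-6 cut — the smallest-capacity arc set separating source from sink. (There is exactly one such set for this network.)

Min-cut arcs: {(0,6), (1,2), (5,2), (5,3), (5,4), (5,6), (7,3)} (total capacity 60)

augment #1: 1→0→6 push 11
augment #2: 1→2→6 push 9
augment #3: 1→5→6 push 5
augment #4: 1→5→2→6 push 10
augment #5: 1→5→3→6 push 6
augment #6: 1→5→4→6 push 2
augment #7: 1→7→3→6 push 16
augment #8: 1→5→2→3→6 push 1
max flow = 60; residual-reachable set from 1 gives S-side
cut edges (S→T): {(0,6), (1,2), (5,2), (5,3), (5,4), (5,6), (7,3)} total cap 60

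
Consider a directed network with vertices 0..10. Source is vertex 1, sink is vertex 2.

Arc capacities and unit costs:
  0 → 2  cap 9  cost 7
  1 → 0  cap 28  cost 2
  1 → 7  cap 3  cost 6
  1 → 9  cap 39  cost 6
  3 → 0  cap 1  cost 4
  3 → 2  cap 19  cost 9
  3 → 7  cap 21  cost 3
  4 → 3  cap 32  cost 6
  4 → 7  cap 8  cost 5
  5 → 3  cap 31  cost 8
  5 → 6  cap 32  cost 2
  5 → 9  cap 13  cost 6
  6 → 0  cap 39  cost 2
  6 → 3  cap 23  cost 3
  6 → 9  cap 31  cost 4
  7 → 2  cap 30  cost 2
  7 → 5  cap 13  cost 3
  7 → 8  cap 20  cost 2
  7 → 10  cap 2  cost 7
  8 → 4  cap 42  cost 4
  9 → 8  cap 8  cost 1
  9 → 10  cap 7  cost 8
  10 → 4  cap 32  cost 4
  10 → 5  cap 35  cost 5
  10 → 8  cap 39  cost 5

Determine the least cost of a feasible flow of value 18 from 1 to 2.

Minimum cost for 18 units: 213

shortest-cost path #1: 1→7→2 push 3 @ unit cost 8 (adds 24)
shortest-cost path #2: 1→0→2 push 9 @ unit cost 9 (adds 81)
shortest-cost path #3: 1→9→8→4→7→2 push 6 @ unit cost 18 (adds 108)
total cost = 213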